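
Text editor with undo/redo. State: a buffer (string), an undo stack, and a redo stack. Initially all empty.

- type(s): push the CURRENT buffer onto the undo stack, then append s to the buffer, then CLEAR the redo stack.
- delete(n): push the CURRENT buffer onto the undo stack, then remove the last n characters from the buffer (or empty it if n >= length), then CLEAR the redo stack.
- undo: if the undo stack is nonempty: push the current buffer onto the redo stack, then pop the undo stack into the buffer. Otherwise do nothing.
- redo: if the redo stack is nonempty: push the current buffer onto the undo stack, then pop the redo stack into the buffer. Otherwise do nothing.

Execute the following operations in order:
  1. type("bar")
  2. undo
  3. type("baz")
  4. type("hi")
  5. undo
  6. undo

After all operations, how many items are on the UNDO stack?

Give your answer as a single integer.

After op 1 (type): buf='bar' undo_depth=1 redo_depth=0
After op 2 (undo): buf='(empty)' undo_depth=0 redo_depth=1
After op 3 (type): buf='baz' undo_depth=1 redo_depth=0
After op 4 (type): buf='bazhi' undo_depth=2 redo_depth=0
After op 5 (undo): buf='baz' undo_depth=1 redo_depth=1
After op 6 (undo): buf='(empty)' undo_depth=0 redo_depth=2

Answer: 0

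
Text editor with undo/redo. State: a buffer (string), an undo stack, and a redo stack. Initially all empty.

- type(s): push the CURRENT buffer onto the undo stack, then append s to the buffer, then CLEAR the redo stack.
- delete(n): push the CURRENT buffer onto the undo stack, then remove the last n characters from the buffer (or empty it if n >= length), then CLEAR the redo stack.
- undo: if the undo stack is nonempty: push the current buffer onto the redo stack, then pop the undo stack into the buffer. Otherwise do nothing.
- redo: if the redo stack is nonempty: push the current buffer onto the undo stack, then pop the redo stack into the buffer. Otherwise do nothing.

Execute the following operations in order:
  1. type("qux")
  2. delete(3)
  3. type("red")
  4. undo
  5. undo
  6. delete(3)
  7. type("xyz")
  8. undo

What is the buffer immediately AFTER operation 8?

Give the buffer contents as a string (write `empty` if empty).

After op 1 (type): buf='qux' undo_depth=1 redo_depth=0
After op 2 (delete): buf='(empty)' undo_depth=2 redo_depth=0
After op 3 (type): buf='red' undo_depth=3 redo_depth=0
After op 4 (undo): buf='(empty)' undo_depth=2 redo_depth=1
After op 5 (undo): buf='qux' undo_depth=1 redo_depth=2
After op 6 (delete): buf='(empty)' undo_depth=2 redo_depth=0
After op 7 (type): buf='xyz' undo_depth=3 redo_depth=0
After op 8 (undo): buf='(empty)' undo_depth=2 redo_depth=1

Answer: empty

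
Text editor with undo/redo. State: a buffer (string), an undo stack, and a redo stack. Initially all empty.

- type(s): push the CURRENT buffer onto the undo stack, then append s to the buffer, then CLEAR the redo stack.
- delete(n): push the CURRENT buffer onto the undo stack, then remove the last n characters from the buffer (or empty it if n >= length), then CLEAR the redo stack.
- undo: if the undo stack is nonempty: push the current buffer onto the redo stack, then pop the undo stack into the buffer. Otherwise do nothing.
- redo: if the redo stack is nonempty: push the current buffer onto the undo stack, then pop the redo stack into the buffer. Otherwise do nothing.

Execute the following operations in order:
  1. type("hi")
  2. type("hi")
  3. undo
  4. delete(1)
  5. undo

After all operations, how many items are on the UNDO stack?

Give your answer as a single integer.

Answer: 1

Derivation:
After op 1 (type): buf='hi' undo_depth=1 redo_depth=0
After op 2 (type): buf='hihi' undo_depth=2 redo_depth=0
After op 3 (undo): buf='hi' undo_depth=1 redo_depth=1
After op 4 (delete): buf='h' undo_depth=2 redo_depth=0
After op 5 (undo): buf='hi' undo_depth=1 redo_depth=1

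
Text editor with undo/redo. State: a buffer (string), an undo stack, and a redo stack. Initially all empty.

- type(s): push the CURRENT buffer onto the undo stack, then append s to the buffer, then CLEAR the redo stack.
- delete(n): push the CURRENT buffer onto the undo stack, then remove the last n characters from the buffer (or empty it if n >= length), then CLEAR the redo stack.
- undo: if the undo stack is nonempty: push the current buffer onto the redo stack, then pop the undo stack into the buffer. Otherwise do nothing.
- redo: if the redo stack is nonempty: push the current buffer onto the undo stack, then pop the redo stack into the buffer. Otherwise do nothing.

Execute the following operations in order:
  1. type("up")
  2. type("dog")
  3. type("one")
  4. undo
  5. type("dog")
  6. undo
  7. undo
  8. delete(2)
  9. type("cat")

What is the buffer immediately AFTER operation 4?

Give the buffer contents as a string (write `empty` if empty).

Answer: updog

Derivation:
After op 1 (type): buf='up' undo_depth=1 redo_depth=0
After op 2 (type): buf='updog' undo_depth=2 redo_depth=0
After op 3 (type): buf='updogone' undo_depth=3 redo_depth=0
After op 4 (undo): buf='updog' undo_depth=2 redo_depth=1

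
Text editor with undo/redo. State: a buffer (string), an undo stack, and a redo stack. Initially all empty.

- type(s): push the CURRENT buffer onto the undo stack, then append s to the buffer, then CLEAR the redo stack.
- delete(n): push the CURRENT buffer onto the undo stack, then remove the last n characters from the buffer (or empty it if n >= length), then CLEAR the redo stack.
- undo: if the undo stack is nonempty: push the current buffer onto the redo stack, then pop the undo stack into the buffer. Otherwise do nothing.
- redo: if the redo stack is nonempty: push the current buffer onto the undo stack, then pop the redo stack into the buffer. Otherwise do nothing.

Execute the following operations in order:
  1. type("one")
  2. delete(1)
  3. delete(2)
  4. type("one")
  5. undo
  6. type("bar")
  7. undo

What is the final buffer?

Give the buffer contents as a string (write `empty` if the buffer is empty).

Answer: empty

Derivation:
After op 1 (type): buf='one' undo_depth=1 redo_depth=0
After op 2 (delete): buf='on' undo_depth=2 redo_depth=0
After op 3 (delete): buf='(empty)' undo_depth=3 redo_depth=0
After op 4 (type): buf='one' undo_depth=4 redo_depth=0
After op 5 (undo): buf='(empty)' undo_depth=3 redo_depth=1
After op 6 (type): buf='bar' undo_depth=4 redo_depth=0
After op 7 (undo): buf='(empty)' undo_depth=3 redo_depth=1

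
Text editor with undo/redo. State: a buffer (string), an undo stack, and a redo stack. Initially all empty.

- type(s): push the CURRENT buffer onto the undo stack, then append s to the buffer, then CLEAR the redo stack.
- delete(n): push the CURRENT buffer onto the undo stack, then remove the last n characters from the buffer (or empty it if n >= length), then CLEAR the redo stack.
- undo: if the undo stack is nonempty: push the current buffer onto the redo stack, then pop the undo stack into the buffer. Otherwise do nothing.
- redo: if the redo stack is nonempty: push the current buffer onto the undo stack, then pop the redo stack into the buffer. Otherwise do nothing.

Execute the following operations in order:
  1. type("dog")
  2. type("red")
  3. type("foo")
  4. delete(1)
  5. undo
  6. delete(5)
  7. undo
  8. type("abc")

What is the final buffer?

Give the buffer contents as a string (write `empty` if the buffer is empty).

After op 1 (type): buf='dog' undo_depth=1 redo_depth=0
After op 2 (type): buf='dogred' undo_depth=2 redo_depth=0
After op 3 (type): buf='dogredfoo' undo_depth=3 redo_depth=0
After op 4 (delete): buf='dogredfo' undo_depth=4 redo_depth=0
After op 5 (undo): buf='dogredfoo' undo_depth=3 redo_depth=1
After op 6 (delete): buf='dogr' undo_depth=4 redo_depth=0
After op 7 (undo): buf='dogredfoo' undo_depth=3 redo_depth=1
After op 8 (type): buf='dogredfooabc' undo_depth=4 redo_depth=0

Answer: dogredfooabc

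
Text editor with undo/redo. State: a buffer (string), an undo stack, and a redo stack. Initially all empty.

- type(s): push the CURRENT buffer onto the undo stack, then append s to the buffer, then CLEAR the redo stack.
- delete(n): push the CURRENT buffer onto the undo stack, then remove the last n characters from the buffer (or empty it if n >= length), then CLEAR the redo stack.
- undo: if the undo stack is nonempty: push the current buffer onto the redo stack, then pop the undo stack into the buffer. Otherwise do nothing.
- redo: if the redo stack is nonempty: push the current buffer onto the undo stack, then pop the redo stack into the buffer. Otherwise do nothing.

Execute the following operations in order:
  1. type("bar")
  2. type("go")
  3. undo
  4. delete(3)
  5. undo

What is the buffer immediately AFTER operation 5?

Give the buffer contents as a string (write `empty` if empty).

Answer: bar

Derivation:
After op 1 (type): buf='bar' undo_depth=1 redo_depth=0
After op 2 (type): buf='bargo' undo_depth=2 redo_depth=0
After op 3 (undo): buf='bar' undo_depth=1 redo_depth=1
After op 4 (delete): buf='(empty)' undo_depth=2 redo_depth=0
After op 5 (undo): buf='bar' undo_depth=1 redo_depth=1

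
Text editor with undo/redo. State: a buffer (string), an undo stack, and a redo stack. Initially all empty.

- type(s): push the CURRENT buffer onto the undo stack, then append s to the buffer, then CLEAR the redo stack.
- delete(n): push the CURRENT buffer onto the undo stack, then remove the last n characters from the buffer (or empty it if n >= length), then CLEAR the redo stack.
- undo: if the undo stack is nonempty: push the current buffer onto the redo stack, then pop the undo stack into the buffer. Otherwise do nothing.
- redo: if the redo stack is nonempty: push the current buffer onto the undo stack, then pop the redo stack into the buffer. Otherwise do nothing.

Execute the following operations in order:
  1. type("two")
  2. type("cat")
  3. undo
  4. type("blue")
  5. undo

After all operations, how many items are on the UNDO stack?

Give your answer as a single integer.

Answer: 1

Derivation:
After op 1 (type): buf='two' undo_depth=1 redo_depth=0
After op 2 (type): buf='twocat' undo_depth=2 redo_depth=0
After op 3 (undo): buf='two' undo_depth=1 redo_depth=1
After op 4 (type): buf='twoblue' undo_depth=2 redo_depth=0
After op 5 (undo): buf='two' undo_depth=1 redo_depth=1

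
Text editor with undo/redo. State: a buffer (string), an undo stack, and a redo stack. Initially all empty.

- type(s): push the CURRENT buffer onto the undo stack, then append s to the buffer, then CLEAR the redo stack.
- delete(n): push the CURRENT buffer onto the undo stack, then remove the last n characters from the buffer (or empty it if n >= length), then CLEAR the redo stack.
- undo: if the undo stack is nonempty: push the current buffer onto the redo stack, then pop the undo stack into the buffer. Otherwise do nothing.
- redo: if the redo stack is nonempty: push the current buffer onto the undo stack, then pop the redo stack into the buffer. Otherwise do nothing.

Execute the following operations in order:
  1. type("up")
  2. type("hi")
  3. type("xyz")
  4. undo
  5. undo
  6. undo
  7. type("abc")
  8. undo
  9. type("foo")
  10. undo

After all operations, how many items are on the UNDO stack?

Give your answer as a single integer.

Answer: 0

Derivation:
After op 1 (type): buf='up' undo_depth=1 redo_depth=0
After op 2 (type): buf='uphi' undo_depth=2 redo_depth=0
After op 3 (type): buf='uphixyz' undo_depth=3 redo_depth=0
After op 4 (undo): buf='uphi' undo_depth=2 redo_depth=1
After op 5 (undo): buf='up' undo_depth=1 redo_depth=2
After op 6 (undo): buf='(empty)' undo_depth=0 redo_depth=3
After op 7 (type): buf='abc' undo_depth=1 redo_depth=0
After op 8 (undo): buf='(empty)' undo_depth=0 redo_depth=1
After op 9 (type): buf='foo' undo_depth=1 redo_depth=0
After op 10 (undo): buf='(empty)' undo_depth=0 redo_depth=1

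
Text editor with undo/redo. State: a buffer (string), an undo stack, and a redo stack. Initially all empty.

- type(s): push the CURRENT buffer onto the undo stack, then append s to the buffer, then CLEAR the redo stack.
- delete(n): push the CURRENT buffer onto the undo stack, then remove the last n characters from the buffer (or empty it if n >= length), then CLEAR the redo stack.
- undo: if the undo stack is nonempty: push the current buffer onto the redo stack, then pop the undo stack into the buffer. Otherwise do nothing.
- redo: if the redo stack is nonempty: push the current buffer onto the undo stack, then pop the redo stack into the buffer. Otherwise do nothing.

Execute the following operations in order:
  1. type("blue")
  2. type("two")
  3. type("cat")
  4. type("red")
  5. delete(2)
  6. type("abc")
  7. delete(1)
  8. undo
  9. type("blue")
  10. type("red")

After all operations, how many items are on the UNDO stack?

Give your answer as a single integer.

After op 1 (type): buf='blue' undo_depth=1 redo_depth=0
After op 2 (type): buf='bluetwo' undo_depth=2 redo_depth=0
After op 3 (type): buf='bluetwocat' undo_depth=3 redo_depth=0
After op 4 (type): buf='bluetwocatred' undo_depth=4 redo_depth=0
After op 5 (delete): buf='bluetwocatr' undo_depth=5 redo_depth=0
After op 6 (type): buf='bluetwocatrabc' undo_depth=6 redo_depth=0
After op 7 (delete): buf='bluetwocatrab' undo_depth=7 redo_depth=0
After op 8 (undo): buf='bluetwocatrabc' undo_depth=6 redo_depth=1
After op 9 (type): buf='bluetwocatrabcblue' undo_depth=7 redo_depth=0
After op 10 (type): buf='bluetwocatrabcbluered' undo_depth=8 redo_depth=0

Answer: 8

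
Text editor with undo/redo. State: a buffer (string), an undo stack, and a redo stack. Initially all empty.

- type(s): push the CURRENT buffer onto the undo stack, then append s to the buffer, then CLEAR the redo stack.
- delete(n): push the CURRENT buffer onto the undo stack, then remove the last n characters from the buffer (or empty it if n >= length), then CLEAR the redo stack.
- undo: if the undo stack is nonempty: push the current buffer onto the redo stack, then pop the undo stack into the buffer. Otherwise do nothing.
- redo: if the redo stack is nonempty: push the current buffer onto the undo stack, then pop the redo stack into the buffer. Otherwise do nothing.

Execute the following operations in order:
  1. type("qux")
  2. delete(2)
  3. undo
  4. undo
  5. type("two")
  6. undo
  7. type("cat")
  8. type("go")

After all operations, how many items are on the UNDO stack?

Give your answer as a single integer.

After op 1 (type): buf='qux' undo_depth=1 redo_depth=0
After op 2 (delete): buf='q' undo_depth=2 redo_depth=0
After op 3 (undo): buf='qux' undo_depth=1 redo_depth=1
After op 4 (undo): buf='(empty)' undo_depth=0 redo_depth=2
After op 5 (type): buf='two' undo_depth=1 redo_depth=0
After op 6 (undo): buf='(empty)' undo_depth=0 redo_depth=1
After op 7 (type): buf='cat' undo_depth=1 redo_depth=0
After op 8 (type): buf='catgo' undo_depth=2 redo_depth=0

Answer: 2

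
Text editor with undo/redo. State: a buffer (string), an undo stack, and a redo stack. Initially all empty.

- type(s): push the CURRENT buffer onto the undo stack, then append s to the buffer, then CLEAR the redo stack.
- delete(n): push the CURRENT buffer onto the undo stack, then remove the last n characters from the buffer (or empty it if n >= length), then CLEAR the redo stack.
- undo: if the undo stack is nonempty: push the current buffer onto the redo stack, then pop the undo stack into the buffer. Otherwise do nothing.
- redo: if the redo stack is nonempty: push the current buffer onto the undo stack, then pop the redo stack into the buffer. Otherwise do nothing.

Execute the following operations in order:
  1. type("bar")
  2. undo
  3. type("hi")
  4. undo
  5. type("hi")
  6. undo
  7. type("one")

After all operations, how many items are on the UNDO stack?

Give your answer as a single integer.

After op 1 (type): buf='bar' undo_depth=1 redo_depth=0
After op 2 (undo): buf='(empty)' undo_depth=0 redo_depth=1
After op 3 (type): buf='hi' undo_depth=1 redo_depth=0
After op 4 (undo): buf='(empty)' undo_depth=0 redo_depth=1
After op 5 (type): buf='hi' undo_depth=1 redo_depth=0
After op 6 (undo): buf='(empty)' undo_depth=0 redo_depth=1
After op 7 (type): buf='one' undo_depth=1 redo_depth=0

Answer: 1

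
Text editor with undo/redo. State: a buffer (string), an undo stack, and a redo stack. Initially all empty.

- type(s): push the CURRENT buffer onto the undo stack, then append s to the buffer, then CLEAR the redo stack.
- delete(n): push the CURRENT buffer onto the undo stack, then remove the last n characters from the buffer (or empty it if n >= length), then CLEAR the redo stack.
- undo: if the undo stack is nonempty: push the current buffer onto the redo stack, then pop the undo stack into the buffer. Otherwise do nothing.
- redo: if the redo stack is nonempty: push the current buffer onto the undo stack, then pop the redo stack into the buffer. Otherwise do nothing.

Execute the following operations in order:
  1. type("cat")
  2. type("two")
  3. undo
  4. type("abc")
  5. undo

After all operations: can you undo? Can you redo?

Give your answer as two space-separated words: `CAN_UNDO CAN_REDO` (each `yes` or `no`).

Answer: yes yes

Derivation:
After op 1 (type): buf='cat' undo_depth=1 redo_depth=0
After op 2 (type): buf='cattwo' undo_depth=2 redo_depth=0
After op 3 (undo): buf='cat' undo_depth=1 redo_depth=1
After op 4 (type): buf='catabc' undo_depth=2 redo_depth=0
After op 5 (undo): buf='cat' undo_depth=1 redo_depth=1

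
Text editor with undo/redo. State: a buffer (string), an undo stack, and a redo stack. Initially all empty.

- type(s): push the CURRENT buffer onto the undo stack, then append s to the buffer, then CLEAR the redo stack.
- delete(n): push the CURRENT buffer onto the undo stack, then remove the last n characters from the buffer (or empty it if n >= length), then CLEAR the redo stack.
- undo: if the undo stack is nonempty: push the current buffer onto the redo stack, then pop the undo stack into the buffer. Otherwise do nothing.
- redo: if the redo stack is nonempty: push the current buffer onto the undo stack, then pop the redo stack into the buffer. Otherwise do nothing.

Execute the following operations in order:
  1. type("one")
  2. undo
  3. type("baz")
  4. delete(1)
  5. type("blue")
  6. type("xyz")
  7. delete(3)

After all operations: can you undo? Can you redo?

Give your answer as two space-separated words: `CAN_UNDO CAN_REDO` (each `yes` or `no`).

Answer: yes no

Derivation:
After op 1 (type): buf='one' undo_depth=1 redo_depth=0
After op 2 (undo): buf='(empty)' undo_depth=0 redo_depth=1
After op 3 (type): buf='baz' undo_depth=1 redo_depth=0
After op 4 (delete): buf='ba' undo_depth=2 redo_depth=0
After op 5 (type): buf='bablue' undo_depth=3 redo_depth=0
After op 6 (type): buf='babluexyz' undo_depth=4 redo_depth=0
After op 7 (delete): buf='bablue' undo_depth=5 redo_depth=0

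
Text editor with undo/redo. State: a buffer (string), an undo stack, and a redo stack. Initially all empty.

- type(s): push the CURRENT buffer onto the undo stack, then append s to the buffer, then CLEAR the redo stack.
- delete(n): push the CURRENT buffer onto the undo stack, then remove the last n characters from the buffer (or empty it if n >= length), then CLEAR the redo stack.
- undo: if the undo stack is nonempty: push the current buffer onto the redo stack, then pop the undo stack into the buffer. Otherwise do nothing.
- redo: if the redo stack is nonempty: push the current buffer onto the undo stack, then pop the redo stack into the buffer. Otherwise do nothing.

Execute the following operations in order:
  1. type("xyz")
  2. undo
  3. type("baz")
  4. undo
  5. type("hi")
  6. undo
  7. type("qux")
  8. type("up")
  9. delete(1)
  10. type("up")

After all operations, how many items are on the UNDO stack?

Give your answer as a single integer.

After op 1 (type): buf='xyz' undo_depth=1 redo_depth=0
After op 2 (undo): buf='(empty)' undo_depth=0 redo_depth=1
After op 3 (type): buf='baz' undo_depth=1 redo_depth=0
After op 4 (undo): buf='(empty)' undo_depth=0 redo_depth=1
After op 5 (type): buf='hi' undo_depth=1 redo_depth=0
After op 6 (undo): buf='(empty)' undo_depth=0 redo_depth=1
After op 7 (type): buf='qux' undo_depth=1 redo_depth=0
After op 8 (type): buf='quxup' undo_depth=2 redo_depth=0
After op 9 (delete): buf='quxu' undo_depth=3 redo_depth=0
After op 10 (type): buf='quxuup' undo_depth=4 redo_depth=0

Answer: 4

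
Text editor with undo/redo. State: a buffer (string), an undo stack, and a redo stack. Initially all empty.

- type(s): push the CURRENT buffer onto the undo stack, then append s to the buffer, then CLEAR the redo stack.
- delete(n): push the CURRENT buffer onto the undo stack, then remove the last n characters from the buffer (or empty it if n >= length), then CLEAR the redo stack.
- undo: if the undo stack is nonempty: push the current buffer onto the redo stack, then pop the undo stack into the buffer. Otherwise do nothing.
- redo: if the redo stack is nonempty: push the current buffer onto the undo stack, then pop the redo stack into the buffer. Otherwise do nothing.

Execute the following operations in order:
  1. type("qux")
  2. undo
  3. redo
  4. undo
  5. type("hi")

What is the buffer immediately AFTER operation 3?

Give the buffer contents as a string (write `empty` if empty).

Answer: qux

Derivation:
After op 1 (type): buf='qux' undo_depth=1 redo_depth=0
After op 2 (undo): buf='(empty)' undo_depth=0 redo_depth=1
After op 3 (redo): buf='qux' undo_depth=1 redo_depth=0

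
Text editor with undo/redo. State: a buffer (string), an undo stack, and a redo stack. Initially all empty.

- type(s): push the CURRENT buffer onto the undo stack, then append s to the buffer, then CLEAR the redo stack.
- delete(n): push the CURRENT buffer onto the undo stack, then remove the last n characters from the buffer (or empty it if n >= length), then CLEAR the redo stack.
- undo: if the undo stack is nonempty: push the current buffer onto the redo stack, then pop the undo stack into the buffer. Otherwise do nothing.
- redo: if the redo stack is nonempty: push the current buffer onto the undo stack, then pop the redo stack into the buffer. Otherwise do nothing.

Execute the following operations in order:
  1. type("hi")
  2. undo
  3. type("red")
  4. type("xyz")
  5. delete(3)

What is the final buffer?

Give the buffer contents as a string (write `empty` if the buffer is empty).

Answer: red

Derivation:
After op 1 (type): buf='hi' undo_depth=1 redo_depth=0
After op 2 (undo): buf='(empty)' undo_depth=0 redo_depth=1
After op 3 (type): buf='red' undo_depth=1 redo_depth=0
After op 4 (type): buf='redxyz' undo_depth=2 redo_depth=0
After op 5 (delete): buf='red' undo_depth=3 redo_depth=0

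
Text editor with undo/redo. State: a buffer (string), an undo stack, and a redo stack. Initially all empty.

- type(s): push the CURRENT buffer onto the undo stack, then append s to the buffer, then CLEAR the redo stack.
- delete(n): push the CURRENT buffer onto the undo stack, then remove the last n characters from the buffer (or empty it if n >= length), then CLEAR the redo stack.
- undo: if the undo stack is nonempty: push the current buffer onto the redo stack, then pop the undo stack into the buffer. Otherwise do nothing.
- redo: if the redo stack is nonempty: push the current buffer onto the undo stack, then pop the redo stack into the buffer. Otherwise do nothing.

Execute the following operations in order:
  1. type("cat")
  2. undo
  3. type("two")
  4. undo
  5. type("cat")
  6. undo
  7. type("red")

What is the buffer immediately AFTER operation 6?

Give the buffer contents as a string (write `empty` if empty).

Answer: empty

Derivation:
After op 1 (type): buf='cat' undo_depth=1 redo_depth=0
After op 2 (undo): buf='(empty)' undo_depth=0 redo_depth=1
After op 3 (type): buf='two' undo_depth=1 redo_depth=0
After op 4 (undo): buf='(empty)' undo_depth=0 redo_depth=1
After op 5 (type): buf='cat' undo_depth=1 redo_depth=0
After op 6 (undo): buf='(empty)' undo_depth=0 redo_depth=1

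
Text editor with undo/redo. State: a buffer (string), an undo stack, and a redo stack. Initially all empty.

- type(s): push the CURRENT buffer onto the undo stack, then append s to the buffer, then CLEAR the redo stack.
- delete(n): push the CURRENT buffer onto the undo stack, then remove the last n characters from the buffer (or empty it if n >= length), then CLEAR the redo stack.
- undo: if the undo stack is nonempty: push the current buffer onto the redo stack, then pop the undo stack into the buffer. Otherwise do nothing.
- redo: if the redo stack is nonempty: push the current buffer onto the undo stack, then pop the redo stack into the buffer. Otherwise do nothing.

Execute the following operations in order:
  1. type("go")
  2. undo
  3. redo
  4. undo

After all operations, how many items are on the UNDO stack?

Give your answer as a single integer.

After op 1 (type): buf='go' undo_depth=1 redo_depth=0
After op 2 (undo): buf='(empty)' undo_depth=0 redo_depth=1
After op 3 (redo): buf='go' undo_depth=1 redo_depth=0
After op 4 (undo): buf='(empty)' undo_depth=0 redo_depth=1

Answer: 0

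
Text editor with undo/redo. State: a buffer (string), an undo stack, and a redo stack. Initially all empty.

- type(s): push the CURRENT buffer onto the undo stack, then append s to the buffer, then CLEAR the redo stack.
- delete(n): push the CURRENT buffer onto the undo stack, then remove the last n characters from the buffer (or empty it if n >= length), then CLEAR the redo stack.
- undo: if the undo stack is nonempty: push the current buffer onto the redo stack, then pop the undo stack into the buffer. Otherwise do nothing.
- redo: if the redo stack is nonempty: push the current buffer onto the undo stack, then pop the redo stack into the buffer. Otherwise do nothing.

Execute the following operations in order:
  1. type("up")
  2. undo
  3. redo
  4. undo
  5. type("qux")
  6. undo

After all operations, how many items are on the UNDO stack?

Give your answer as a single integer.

Answer: 0

Derivation:
After op 1 (type): buf='up' undo_depth=1 redo_depth=0
After op 2 (undo): buf='(empty)' undo_depth=0 redo_depth=1
After op 3 (redo): buf='up' undo_depth=1 redo_depth=0
After op 4 (undo): buf='(empty)' undo_depth=0 redo_depth=1
After op 5 (type): buf='qux' undo_depth=1 redo_depth=0
After op 6 (undo): buf='(empty)' undo_depth=0 redo_depth=1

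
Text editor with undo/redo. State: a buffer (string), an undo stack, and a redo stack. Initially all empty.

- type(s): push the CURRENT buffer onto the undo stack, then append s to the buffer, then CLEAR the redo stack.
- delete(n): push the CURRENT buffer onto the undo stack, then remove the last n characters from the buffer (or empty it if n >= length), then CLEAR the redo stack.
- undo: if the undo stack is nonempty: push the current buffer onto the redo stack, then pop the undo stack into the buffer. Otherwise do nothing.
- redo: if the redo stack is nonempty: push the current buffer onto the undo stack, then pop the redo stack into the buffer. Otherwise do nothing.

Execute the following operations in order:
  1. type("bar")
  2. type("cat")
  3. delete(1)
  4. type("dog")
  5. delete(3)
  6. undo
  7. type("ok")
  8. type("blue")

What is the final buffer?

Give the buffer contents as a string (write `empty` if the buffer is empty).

After op 1 (type): buf='bar' undo_depth=1 redo_depth=0
After op 2 (type): buf='barcat' undo_depth=2 redo_depth=0
After op 3 (delete): buf='barca' undo_depth=3 redo_depth=0
After op 4 (type): buf='barcadog' undo_depth=4 redo_depth=0
After op 5 (delete): buf='barca' undo_depth=5 redo_depth=0
After op 6 (undo): buf='barcadog' undo_depth=4 redo_depth=1
After op 7 (type): buf='barcadogok' undo_depth=5 redo_depth=0
After op 8 (type): buf='barcadogokblue' undo_depth=6 redo_depth=0

Answer: barcadogokblue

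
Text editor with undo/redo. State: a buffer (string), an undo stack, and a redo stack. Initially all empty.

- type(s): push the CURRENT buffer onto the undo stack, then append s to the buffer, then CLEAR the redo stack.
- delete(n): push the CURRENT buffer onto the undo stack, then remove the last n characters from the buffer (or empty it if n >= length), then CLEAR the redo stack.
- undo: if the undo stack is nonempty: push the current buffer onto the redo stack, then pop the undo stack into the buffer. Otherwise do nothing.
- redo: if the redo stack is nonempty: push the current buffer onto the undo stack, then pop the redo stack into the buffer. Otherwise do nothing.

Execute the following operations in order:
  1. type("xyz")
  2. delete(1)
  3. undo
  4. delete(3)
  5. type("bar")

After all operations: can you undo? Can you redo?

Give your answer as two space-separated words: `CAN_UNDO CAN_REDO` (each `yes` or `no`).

After op 1 (type): buf='xyz' undo_depth=1 redo_depth=0
After op 2 (delete): buf='xy' undo_depth=2 redo_depth=0
After op 3 (undo): buf='xyz' undo_depth=1 redo_depth=1
After op 4 (delete): buf='(empty)' undo_depth=2 redo_depth=0
After op 5 (type): buf='bar' undo_depth=3 redo_depth=0

Answer: yes no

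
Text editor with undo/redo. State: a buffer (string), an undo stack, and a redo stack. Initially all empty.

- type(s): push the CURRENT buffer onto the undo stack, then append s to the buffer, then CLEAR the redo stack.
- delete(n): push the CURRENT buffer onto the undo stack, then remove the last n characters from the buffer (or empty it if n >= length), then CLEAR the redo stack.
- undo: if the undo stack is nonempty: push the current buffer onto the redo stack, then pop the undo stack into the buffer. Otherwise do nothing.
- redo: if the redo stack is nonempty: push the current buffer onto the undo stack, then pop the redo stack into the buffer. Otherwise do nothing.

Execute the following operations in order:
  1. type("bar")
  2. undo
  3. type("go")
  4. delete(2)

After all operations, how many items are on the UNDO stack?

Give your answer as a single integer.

Answer: 2

Derivation:
After op 1 (type): buf='bar' undo_depth=1 redo_depth=0
After op 2 (undo): buf='(empty)' undo_depth=0 redo_depth=1
After op 3 (type): buf='go' undo_depth=1 redo_depth=0
After op 4 (delete): buf='(empty)' undo_depth=2 redo_depth=0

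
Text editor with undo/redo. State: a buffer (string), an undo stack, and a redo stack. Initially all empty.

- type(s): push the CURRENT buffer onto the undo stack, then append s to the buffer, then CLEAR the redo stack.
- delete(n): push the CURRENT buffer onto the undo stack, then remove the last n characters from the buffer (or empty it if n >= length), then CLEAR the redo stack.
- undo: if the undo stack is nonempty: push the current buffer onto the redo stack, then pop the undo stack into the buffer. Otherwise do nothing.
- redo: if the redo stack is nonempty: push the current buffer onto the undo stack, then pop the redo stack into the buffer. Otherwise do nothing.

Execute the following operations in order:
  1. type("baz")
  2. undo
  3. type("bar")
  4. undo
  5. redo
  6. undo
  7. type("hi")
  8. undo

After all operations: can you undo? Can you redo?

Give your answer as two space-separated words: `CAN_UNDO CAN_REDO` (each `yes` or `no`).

After op 1 (type): buf='baz' undo_depth=1 redo_depth=0
After op 2 (undo): buf='(empty)' undo_depth=0 redo_depth=1
After op 3 (type): buf='bar' undo_depth=1 redo_depth=0
After op 4 (undo): buf='(empty)' undo_depth=0 redo_depth=1
After op 5 (redo): buf='bar' undo_depth=1 redo_depth=0
After op 6 (undo): buf='(empty)' undo_depth=0 redo_depth=1
After op 7 (type): buf='hi' undo_depth=1 redo_depth=0
After op 8 (undo): buf='(empty)' undo_depth=0 redo_depth=1

Answer: no yes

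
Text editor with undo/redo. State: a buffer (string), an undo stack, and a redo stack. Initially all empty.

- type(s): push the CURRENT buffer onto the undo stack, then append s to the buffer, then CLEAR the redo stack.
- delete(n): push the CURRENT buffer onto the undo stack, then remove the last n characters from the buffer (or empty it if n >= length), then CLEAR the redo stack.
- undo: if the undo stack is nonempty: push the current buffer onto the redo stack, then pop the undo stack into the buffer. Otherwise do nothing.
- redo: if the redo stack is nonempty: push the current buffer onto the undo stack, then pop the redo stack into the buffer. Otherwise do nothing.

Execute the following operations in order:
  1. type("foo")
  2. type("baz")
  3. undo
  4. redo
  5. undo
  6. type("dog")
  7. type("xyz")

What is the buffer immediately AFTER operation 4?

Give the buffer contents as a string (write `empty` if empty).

After op 1 (type): buf='foo' undo_depth=1 redo_depth=0
After op 2 (type): buf='foobaz' undo_depth=2 redo_depth=0
After op 3 (undo): buf='foo' undo_depth=1 redo_depth=1
After op 4 (redo): buf='foobaz' undo_depth=2 redo_depth=0

Answer: foobaz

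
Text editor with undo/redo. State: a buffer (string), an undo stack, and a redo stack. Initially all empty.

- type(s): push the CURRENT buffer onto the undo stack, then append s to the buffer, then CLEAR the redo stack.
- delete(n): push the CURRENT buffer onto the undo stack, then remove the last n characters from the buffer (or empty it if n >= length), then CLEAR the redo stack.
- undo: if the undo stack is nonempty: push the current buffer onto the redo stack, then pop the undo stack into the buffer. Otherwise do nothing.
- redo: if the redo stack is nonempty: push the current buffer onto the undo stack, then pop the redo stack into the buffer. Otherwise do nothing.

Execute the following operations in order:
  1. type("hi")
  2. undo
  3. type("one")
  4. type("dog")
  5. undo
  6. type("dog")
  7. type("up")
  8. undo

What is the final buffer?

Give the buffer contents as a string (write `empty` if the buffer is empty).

Answer: onedog

Derivation:
After op 1 (type): buf='hi' undo_depth=1 redo_depth=0
After op 2 (undo): buf='(empty)' undo_depth=0 redo_depth=1
After op 3 (type): buf='one' undo_depth=1 redo_depth=0
After op 4 (type): buf='onedog' undo_depth=2 redo_depth=0
After op 5 (undo): buf='one' undo_depth=1 redo_depth=1
After op 6 (type): buf='onedog' undo_depth=2 redo_depth=0
After op 7 (type): buf='onedogup' undo_depth=3 redo_depth=0
After op 8 (undo): buf='onedog' undo_depth=2 redo_depth=1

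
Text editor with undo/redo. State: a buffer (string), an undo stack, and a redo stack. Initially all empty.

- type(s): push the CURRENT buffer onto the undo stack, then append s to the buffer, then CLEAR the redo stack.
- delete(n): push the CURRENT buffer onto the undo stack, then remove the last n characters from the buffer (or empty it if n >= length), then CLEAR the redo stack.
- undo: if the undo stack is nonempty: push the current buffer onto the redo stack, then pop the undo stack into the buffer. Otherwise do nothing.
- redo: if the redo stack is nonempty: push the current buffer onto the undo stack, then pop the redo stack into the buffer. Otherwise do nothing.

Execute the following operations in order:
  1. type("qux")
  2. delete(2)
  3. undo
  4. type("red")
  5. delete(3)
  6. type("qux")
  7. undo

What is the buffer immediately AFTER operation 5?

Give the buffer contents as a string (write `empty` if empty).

After op 1 (type): buf='qux' undo_depth=1 redo_depth=0
After op 2 (delete): buf='q' undo_depth=2 redo_depth=0
After op 3 (undo): buf='qux' undo_depth=1 redo_depth=1
After op 4 (type): buf='quxred' undo_depth=2 redo_depth=0
After op 5 (delete): buf='qux' undo_depth=3 redo_depth=0

Answer: qux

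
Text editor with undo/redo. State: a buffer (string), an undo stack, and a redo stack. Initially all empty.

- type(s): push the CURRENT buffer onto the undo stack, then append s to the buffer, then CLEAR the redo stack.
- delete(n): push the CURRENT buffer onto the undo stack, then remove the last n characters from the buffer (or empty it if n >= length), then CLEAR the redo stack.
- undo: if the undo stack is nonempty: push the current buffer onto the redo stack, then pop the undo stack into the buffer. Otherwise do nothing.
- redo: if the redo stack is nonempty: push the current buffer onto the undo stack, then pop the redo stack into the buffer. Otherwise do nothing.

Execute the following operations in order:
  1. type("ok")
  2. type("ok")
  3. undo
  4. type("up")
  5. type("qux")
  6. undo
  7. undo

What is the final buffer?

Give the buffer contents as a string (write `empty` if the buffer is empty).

After op 1 (type): buf='ok' undo_depth=1 redo_depth=0
After op 2 (type): buf='okok' undo_depth=2 redo_depth=0
After op 3 (undo): buf='ok' undo_depth=1 redo_depth=1
After op 4 (type): buf='okup' undo_depth=2 redo_depth=0
After op 5 (type): buf='okupqux' undo_depth=3 redo_depth=0
After op 6 (undo): buf='okup' undo_depth=2 redo_depth=1
After op 7 (undo): buf='ok' undo_depth=1 redo_depth=2

Answer: ok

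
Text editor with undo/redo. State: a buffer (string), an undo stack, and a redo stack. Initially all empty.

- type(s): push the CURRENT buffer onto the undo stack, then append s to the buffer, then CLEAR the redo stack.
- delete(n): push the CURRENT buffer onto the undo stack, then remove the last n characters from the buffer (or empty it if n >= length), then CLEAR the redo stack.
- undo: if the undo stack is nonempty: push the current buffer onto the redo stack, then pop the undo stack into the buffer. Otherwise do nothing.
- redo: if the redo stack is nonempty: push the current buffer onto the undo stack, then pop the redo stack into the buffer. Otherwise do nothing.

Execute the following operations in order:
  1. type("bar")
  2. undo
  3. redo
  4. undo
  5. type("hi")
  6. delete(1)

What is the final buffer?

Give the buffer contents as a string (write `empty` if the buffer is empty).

Answer: h

Derivation:
After op 1 (type): buf='bar' undo_depth=1 redo_depth=0
After op 2 (undo): buf='(empty)' undo_depth=0 redo_depth=1
After op 3 (redo): buf='bar' undo_depth=1 redo_depth=0
After op 4 (undo): buf='(empty)' undo_depth=0 redo_depth=1
After op 5 (type): buf='hi' undo_depth=1 redo_depth=0
After op 6 (delete): buf='h' undo_depth=2 redo_depth=0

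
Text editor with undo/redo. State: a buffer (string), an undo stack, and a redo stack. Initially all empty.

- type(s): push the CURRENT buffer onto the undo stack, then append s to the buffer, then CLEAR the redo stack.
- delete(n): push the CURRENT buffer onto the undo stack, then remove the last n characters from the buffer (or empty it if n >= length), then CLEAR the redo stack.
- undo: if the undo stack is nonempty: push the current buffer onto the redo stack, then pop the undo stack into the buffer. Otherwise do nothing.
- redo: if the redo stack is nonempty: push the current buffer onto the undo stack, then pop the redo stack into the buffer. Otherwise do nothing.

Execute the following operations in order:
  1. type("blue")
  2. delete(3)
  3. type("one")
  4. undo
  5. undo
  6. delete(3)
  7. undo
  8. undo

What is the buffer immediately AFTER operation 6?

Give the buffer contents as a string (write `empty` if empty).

After op 1 (type): buf='blue' undo_depth=1 redo_depth=0
After op 2 (delete): buf='b' undo_depth=2 redo_depth=0
After op 3 (type): buf='bone' undo_depth=3 redo_depth=0
After op 4 (undo): buf='b' undo_depth=2 redo_depth=1
After op 5 (undo): buf='blue' undo_depth=1 redo_depth=2
After op 6 (delete): buf='b' undo_depth=2 redo_depth=0

Answer: b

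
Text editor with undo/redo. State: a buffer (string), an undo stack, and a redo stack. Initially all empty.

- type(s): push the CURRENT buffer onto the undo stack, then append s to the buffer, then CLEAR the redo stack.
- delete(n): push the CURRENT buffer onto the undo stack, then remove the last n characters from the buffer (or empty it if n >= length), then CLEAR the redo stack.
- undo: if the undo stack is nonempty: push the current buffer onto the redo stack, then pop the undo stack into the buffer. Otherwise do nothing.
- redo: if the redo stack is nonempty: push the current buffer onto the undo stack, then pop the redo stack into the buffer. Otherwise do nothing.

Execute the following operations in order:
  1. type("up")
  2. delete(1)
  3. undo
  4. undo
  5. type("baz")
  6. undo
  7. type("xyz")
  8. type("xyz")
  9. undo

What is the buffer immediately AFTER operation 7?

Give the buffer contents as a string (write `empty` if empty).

After op 1 (type): buf='up' undo_depth=1 redo_depth=0
After op 2 (delete): buf='u' undo_depth=2 redo_depth=0
After op 3 (undo): buf='up' undo_depth=1 redo_depth=1
After op 4 (undo): buf='(empty)' undo_depth=0 redo_depth=2
After op 5 (type): buf='baz' undo_depth=1 redo_depth=0
After op 6 (undo): buf='(empty)' undo_depth=0 redo_depth=1
After op 7 (type): buf='xyz' undo_depth=1 redo_depth=0

Answer: xyz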